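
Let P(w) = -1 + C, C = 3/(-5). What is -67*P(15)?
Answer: 536/5 ≈ 107.20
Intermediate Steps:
C = -⅗ (C = 3*(-⅕) = -⅗ ≈ -0.60000)
P(w) = -8/5 (P(w) = -1 - ⅗ = -8/5)
-67*P(15) = -67*(-8/5) = 536/5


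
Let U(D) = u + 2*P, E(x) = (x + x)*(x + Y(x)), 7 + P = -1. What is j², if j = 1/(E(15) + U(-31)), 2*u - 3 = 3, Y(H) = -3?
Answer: 1/120409 ≈ 8.3050e-6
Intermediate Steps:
P = -8 (P = -7 - 1 = -8)
u = 3 (u = 3/2 + (½)*3 = 3/2 + 3/2 = 3)
E(x) = 2*x*(-3 + x) (E(x) = (x + x)*(x - 3) = (2*x)*(-3 + x) = 2*x*(-3 + x))
U(D) = -13 (U(D) = 3 + 2*(-8) = 3 - 16 = -13)
j = 1/347 (j = 1/(2*15*(-3 + 15) - 13) = 1/(2*15*12 - 13) = 1/(360 - 13) = 1/347 ≈ 0.0028818)
j² = (1/347)² = 1/120409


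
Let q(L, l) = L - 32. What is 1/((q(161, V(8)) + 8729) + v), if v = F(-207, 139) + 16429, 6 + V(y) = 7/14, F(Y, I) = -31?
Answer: 1/25256 ≈ 3.9595e-5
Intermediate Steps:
V(y) = -11/2 (V(y) = -6 + 7/14 = -6 + 7*(1/14) = -6 + ½ = -11/2)
q(L, l) = -32 + L
v = 16398 (v = -31 + 16429 = 16398)
1/((q(161, V(8)) + 8729) + v) = 1/(((-32 + 161) + 8729) + 16398) = 1/((129 + 8729) + 16398) = 1/(8858 + 16398) = 1/25256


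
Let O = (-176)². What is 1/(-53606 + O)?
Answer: -1/22630 ≈ -4.4189e-5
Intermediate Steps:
O = 30976
1/(-53606 + O) = 1/(-53606 + 30976) = 1/(-22630) = -1/22630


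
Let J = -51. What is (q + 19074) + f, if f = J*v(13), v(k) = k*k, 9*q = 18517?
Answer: 112612/9 ≈ 12512.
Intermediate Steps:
q = 18517/9 (q = (⅑)*18517 = 18517/9 ≈ 2057.4)
v(k) = k²
f = -8619 (f = -51*13² = -51*169 = -8619)
(q + 19074) + f = (18517/9 + 19074) - 8619 = 190183/9 - 8619 = 112612/9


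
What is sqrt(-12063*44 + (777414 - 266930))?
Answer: 8*I*sqrt(317) ≈ 142.44*I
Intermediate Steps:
sqrt(-12063*44 + (777414 - 266930)) = sqrt(-530772 + 510484) = sqrt(-20288) = 8*I*sqrt(317)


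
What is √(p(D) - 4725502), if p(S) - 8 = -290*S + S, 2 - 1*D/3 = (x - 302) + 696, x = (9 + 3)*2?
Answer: 7*I*√89078 ≈ 2089.2*I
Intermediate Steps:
x = 24 (x = 12*2 = 24)
D = -1248 (D = 6 - 3*((24 - 302) + 696) = 6 - 3*(-278 + 696) = 6 - 3*418 = 6 - 1254 = -1248)
p(S) = 8 - 289*S (p(S) = 8 + (-290*S + S) = 8 - 289*S)
√(p(D) - 4725502) = √((8 - 289*(-1248)) - 4725502) = √((8 + 360672) - 4725502) = √(360680 - 4725502) = √(-4364822) = 7*I*√89078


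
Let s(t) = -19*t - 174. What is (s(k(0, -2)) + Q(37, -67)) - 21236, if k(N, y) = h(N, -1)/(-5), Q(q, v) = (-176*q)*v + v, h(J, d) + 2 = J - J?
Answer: 2074097/5 ≈ 4.1482e+5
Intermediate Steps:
h(J, d) = -2 (h(J, d) = -2 + (J - J) = -2 + 0 = -2)
Q(q, v) = v - 176*q*v (Q(q, v) = -176*q*v + v = v - 176*q*v)
k(N, y) = ⅖ (k(N, y) = -2/(-5) = -2*(-⅕) = ⅖)
s(t) = -174 - 19*t
(s(k(0, -2)) + Q(37, -67)) - 21236 = ((-174 - 19*⅖) - 67*(1 - 176*37)) - 21236 = ((-174 - 38/5) - 67*(1 - 6512)) - 21236 = (-908/5 - 67*(-6511)) - 21236 = (-908/5 + 436237) - 21236 = 2180277/5 - 21236 = 2074097/5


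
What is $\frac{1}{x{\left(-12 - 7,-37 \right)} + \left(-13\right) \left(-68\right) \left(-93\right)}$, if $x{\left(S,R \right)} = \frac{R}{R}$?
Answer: $- \frac{1}{82211} \approx -1.2164 \cdot 10^{-5}$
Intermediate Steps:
$x{\left(S,R \right)} = 1$
$\frac{1}{x{\left(-12 - 7,-37 \right)} + \left(-13\right) \left(-68\right) \left(-93\right)} = \frac{1}{1 + \left(-13\right) \left(-68\right) \left(-93\right)} = \frac{1}{1 + 884 \left(-93\right)} = \frac{1}{1 - 82212} = \frac{1}{-82211} = - \frac{1}{82211}$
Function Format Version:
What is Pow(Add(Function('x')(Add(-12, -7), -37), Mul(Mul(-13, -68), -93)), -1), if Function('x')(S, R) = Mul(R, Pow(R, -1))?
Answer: Rational(-1, 82211) ≈ -1.2164e-5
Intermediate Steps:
Function('x')(S, R) = 1
Pow(Add(Function('x')(Add(-12, -7), -37), Mul(Mul(-13, -68), -93)), -1) = Pow(Add(1, Mul(Mul(-13, -68), -93)), -1) = Pow(Add(1, Mul(884, -93)), -1) = Pow(Add(1, -82212), -1) = Pow(-82211, -1) = Rational(-1, 82211)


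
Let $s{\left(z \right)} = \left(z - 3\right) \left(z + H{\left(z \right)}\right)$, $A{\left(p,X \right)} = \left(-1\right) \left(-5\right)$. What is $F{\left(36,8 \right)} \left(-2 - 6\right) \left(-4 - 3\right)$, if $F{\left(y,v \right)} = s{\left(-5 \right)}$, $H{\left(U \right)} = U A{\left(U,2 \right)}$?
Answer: $13440$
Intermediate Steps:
$A{\left(p,X \right)} = 5$
$H{\left(U \right)} = 5 U$ ($H{\left(U \right)} = U 5 = 5 U$)
$s{\left(z \right)} = 6 z \left(-3 + z\right)$ ($s{\left(z \right)} = \left(z - 3\right) \left(z + 5 z\right) = \left(-3 + z\right) 6 z = 6 z \left(-3 + z\right)$)
$F{\left(y,v \right)} = 240$ ($F{\left(y,v \right)} = 6 \left(-5\right) \left(-3 - 5\right) = 6 \left(-5\right) \left(-8\right) = 240$)
$F{\left(36,8 \right)} \left(-2 - 6\right) \left(-4 - 3\right) = 240 \left(-2 - 6\right) \left(-4 - 3\right) = 240 \left(\left(-8\right) \left(-7\right)\right) = 240 \cdot 56 = 13440$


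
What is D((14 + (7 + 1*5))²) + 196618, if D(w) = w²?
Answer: 653594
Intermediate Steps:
D((14 + (7 + 1*5))²) + 196618 = ((14 + (7 + 1*5))²)² + 196618 = ((14 + (7 + 5))²)² + 196618 = ((14 + 12)²)² + 196618 = (26²)² + 196618 = 676² + 196618 = 456976 + 196618 = 653594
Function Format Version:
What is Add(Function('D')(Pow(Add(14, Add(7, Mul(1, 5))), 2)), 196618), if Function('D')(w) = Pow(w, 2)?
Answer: 653594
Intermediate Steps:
Add(Function('D')(Pow(Add(14, Add(7, Mul(1, 5))), 2)), 196618) = Add(Pow(Pow(Add(14, Add(7, Mul(1, 5))), 2), 2), 196618) = Add(Pow(Pow(Add(14, Add(7, 5)), 2), 2), 196618) = Add(Pow(Pow(Add(14, 12), 2), 2), 196618) = Add(Pow(Pow(26, 2), 2), 196618) = Add(Pow(676, 2), 196618) = Add(456976, 196618) = 653594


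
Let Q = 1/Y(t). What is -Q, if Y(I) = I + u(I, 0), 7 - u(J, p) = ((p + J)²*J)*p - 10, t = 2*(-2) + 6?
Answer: -1/19 ≈ -0.052632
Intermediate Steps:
t = 2 (t = -4 + 6 = 2)
u(J, p) = 17 - J*p*(J + p)² (u(J, p) = 7 - (((p + J)²*J)*p - 10) = 7 - (((J + p)²*J)*p - 10) = 7 - ((J*(J + p)²)*p - 10) = 7 - (J*p*(J + p)² - 10) = 7 - (-10 + J*p*(J + p)²) = 7 + (10 - J*p*(J + p)²) = 17 - J*p*(J + p)²)
Y(I) = 17 + I (Y(I) = I + (17 - 1*I*0*(I + 0)²) = I + (17 - 1*I*0*I²) = I + (17 + 0) = I + 17 = 17 + I)
Q = 1/19 (Q = 1/(17 + 2) = 1/19 ≈ 0.052632)
-Q = -1*1/19 = -1/19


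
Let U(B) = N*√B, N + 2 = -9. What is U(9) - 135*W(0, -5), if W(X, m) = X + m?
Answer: 642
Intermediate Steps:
N = -11 (N = -2 - 9 = -11)
U(B) = -11*√B
U(9) - 135*W(0, -5) = -11*√9 - 135*(0 - 5) = -11*3 - 135*(-5) = -33 + 675 = 642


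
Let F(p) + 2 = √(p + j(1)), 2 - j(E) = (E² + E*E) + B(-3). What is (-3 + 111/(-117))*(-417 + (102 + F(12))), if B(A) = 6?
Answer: 48818/39 - 154*√6/39 ≈ 1242.1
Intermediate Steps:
j(E) = -4 - 2*E² (j(E) = 2 - ((E² + E*E) + 6) = 2 - ((E² + E²) + 6) = 2 - (2*E² + 6) = 2 - (6 + 2*E²) = 2 + (-6 - 2*E²) = -4 - 2*E²)
F(p) = -2 + √(-6 + p) (F(p) = -2 + √(p + (-4 - 2*1²)) = -2 + √(p + (-4 - 2*1)) = -2 + √(p + (-4 - 2)) = -2 + √(p - 6) = -2 + √(-6 + p))
(-3 + 111/(-117))*(-417 + (102 + F(12))) = (-3 + 111/(-117))*(-417 + (102 + (-2 + √(-6 + 12)))) = (-3 + 111*(-1/117))*(-417 + (102 + (-2 + √6))) = (-3 - 37/39)*(-417 + (100 + √6)) = -154*(-317 + √6)/39 = 48818/39 - 154*√6/39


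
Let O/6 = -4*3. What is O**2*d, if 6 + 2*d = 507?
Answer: 1298592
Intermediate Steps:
d = 501/2 (d = -3 + (1/2)*507 = -3 + 507/2 = 501/2 ≈ 250.50)
O = -72 (O = 6*(-4*3) = 6*(-12) = -72)
O**2*d = (-72)**2*(501/2) = 5184*(501/2) = 1298592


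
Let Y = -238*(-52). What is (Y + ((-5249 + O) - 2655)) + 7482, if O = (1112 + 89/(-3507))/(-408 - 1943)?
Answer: 98556316283/8244957 ≈ 11954.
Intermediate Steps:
O = -3899695/8244957 (O = (1112 + 89*(-1/3507))/(-2351) = (1112 - 89/3507)*(-1/2351) = (3899695/3507)*(-1/2351) = -3899695/8244957 ≈ -0.47298)
Y = 12376
(Y + ((-5249 + O) - 2655)) + 7482 = (12376 + ((-5249 - 3899695/8244957) - 2655)) + 7482 = (12376 + (-43281678988/8244957 - 2655)) + 7482 = (12376 - 65172039823/8244957) + 7482 = 36867548009/8244957 + 7482 = 98556316283/8244957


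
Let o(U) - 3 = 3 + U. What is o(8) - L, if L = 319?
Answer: -305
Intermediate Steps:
o(U) = 6 + U (o(U) = 3 + (3 + U) = 6 + U)
o(8) - L = (6 + 8) - 1*319 = 14 - 319 = -305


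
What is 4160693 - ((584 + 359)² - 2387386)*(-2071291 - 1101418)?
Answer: -4753148582440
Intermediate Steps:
4160693 - ((584 + 359)² - 2387386)*(-2071291 - 1101418) = 4160693 - (943² - 2387386)*(-3172709) = 4160693 - (889249 - 2387386)*(-3172709) = 4160693 - (-1498137)*(-3172709) = 4160693 - 1*4753152743133 = 4160693 - 4753152743133 = -4753148582440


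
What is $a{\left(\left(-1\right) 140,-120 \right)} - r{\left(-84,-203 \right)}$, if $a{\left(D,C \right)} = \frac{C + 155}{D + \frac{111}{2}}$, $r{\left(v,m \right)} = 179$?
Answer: $- \frac{30321}{169} \approx -179.41$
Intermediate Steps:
$a{\left(D,C \right)} = \frac{155 + C}{\frac{111}{2} + D}$ ($a{\left(D,C \right)} = \frac{155 + C}{D + 111 \cdot \frac{1}{2}} = \frac{155 + C}{D + \frac{111}{2}} = \frac{155 + C}{\frac{111}{2} + D}$)
$a{\left(\left(-1\right) 140,-120 \right)} - r{\left(-84,-203 \right)} = \frac{2 \left(155 - 120\right)}{111 + 2 \left(\left(-1\right) 140\right)} - 179 = 2 \frac{1}{111 + 2 \left(-140\right)} 35 - 179 = 2 \frac{1}{111 - 280} \cdot 35 - 179 = 2 \frac{1}{-169} \cdot 35 - 179 = 2 \left(- \frac{1}{169}\right) 35 - 179 = - \frac{70}{169} - 179 = - \frac{30321}{169}$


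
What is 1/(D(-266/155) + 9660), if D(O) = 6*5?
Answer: 1/9690 ≈ 0.00010320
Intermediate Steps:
D(O) = 30
1/(D(-266/155) + 9660) = 1/(30 + 9660) = 1/9690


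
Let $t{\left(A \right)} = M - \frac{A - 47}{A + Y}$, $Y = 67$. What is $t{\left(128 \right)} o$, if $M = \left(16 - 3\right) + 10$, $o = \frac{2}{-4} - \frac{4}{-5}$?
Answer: $\frac{2202}{325} \approx 6.7754$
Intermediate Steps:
$o = \frac{3}{10}$ ($o = 2 \left(- \frac{1}{4}\right) - - \frac{4}{5} = - \frac{1}{2} + \frac{4}{5} = \frac{3}{10} \approx 0.3$)
$M = 23$ ($M = 13 + 10 = 23$)
$t{\left(A \right)} = 23 - \frac{-47 + A}{67 + A}$ ($t{\left(A \right)} = 23 - \frac{A - 47}{A + 67} = 23 - \frac{-47 + A}{67 + A}$)
$t{\left(128 \right)} o = \frac{2 \left(794 + 11 \cdot 128\right)}{67 + 128} \cdot \frac{3}{10} = \frac{2 \left(794 + 1408\right)}{195} \cdot \frac{3}{10} = 2 \cdot \frac{1}{195} \cdot 2202 \cdot \frac{3}{10} = \frac{1468}{65} \cdot \frac{3}{10} = \frac{2202}{325}$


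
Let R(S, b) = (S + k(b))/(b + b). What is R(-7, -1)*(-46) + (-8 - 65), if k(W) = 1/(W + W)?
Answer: -491/2 ≈ -245.50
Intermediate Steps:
k(W) = 1/(2*W)
R(S, b) = (S + 1/(2*b))/(2*b) (R(S, b) = (S + 1/(2*b))/(b + b) = (S + 1/(2*b))/((2*b)) = (S + 1/(2*b))*(1/(2*b)) = (S + 1/(2*b))/(2*b))
R(-7, -1)*(-46) + (-8 - 65) = ((1/4)*(1 + 2*(-7)*(-1))/(-1)**2)*(-46) + (-8 - 65) = ((1/4)*1*(1 + 14))*(-46) - 73 = ((1/4)*1*15)*(-46) - 73 = (15/4)*(-46) - 73 = -345/2 - 73 = -491/2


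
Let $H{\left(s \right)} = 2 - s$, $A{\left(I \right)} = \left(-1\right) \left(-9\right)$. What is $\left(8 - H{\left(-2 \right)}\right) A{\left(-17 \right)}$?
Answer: $36$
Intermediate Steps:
$A{\left(I \right)} = 9$
$\left(8 - H{\left(-2 \right)}\right) A{\left(-17 \right)} = \left(8 - \left(2 - -2\right)\right) 9 = \left(8 - \left(2 + 2\right)\right) 9 = \left(8 - 4\right) 9 = 4 \cdot 9 = 36$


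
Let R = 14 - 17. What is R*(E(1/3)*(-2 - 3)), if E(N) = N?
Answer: 5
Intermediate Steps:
R = -3
R*(E(1/3)*(-2 - 3)) = -3*1/3*(-2 - 3) = -3*1*(1/3)*(-5) = -(-5) = -3*(-5/3) = 5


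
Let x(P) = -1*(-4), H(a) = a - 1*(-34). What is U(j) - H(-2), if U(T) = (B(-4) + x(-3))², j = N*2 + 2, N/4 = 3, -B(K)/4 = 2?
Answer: -16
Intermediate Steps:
B(K) = -8 (B(K) = -4*2 = -8)
N = 12 (N = 4*3 = 12)
j = 26 (j = 12*2 + 2 = 24 + 2 = 26)
H(a) = 34 + a (H(a) = a + 34 = 34 + a)
x(P) = 4
U(T) = 16 (U(T) = (-8 + 4)² = (-4)² = 16)
U(j) - H(-2) = 16 - (34 - 2) = 16 - 1*32 = 16 - 32 = -16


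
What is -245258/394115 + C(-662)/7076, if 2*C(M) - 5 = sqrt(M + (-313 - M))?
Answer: -3468920641/5577515480 + I*sqrt(313)/14152 ≈ -0.62195 + 0.0012501*I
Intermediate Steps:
C(M) = 5/2 + I*sqrt(313)/2 (C(M) = 5/2 + sqrt(M + (-313 - M))/2 = 5/2 + sqrt(-313)/2 = 5/2 + (I*sqrt(313))/2 = 5/2 + I*sqrt(313)/2)
-245258/394115 + C(-662)/7076 = -245258/394115 + (5/2 + I*sqrt(313)/2)/7076 = -245258*1/394115 + (5/2 + I*sqrt(313)/2)*(1/7076) = -245258/394115 + (5/14152 + I*sqrt(313)/14152) = -3468920641/5577515480 + I*sqrt(313)/14152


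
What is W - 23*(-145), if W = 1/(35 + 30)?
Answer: 216776/65 ≈ 3335.0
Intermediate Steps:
W = 1/65 ≈ 0.015385
W - 23*(-145) = 1/65 - 23*(-145) = 1/65 + 3335 = 216776/65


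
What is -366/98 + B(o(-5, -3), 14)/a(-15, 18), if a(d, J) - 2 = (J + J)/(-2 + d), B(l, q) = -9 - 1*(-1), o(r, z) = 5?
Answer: 3149/49 ≈ 64.265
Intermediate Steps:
B(l, q) = -8 (B(l, q) = -9 + 1 = -8)
a(d, J) = 2 + 2*J/(-2 + d) (a(d, J) = 2 + (J + J)/(-2 + d) = 2 + (2*J)/(-2 + d) = 2 + 2*J/(-2 + d))
-366/98 + B(o(-5, -3), 14)/a(-15, 18) = -366/98 - 8*(-2 - 15)/(2*(-2 + 18 - 15)) = -366*1/98 - 8/(2*1/(-17)) = -183/49 - 8/(2*(-1/17)*1) = -183/49 - 8/(-2/17) = -183/49 - 8*(-17/2) = -183/49 + 68 = 3149/49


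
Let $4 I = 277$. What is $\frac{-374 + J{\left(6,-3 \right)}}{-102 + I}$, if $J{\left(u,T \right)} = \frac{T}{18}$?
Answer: $\frac{4490}{393} \approx 11.425$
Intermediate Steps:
$I = \frac{277}{4}$ ($I = \frac{1}{4} \cdot 277 = \frac{277}{4} \approx 69.25$)
$J{\left(u,T \right)} = \frac{T}{18}$ ($J{\left(u,T \right)} = T \frac{1}{18} = \frac{T}{18}$)
$\frac{-374 + J{\left(6,-3 \right)}}{-102 + I} = \frac{-374 + \frac{1}{18} \left(-3\right)}{-102 + \frac{277}{4}} = \frac{-374 - \frac{1}{6}}{- \frac{131}{4}} = \left(- \frac{2245}{6}\right) \left(- \frac{4}{131}\right) = \frac{4490}{393}$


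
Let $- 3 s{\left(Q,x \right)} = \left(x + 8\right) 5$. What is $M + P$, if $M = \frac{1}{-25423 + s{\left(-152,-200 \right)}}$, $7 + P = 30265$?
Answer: $\frac{759566573}{25103} \approx 30258.0$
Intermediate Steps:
$P = 30258$ ($P = -7 + 30265 = 30258$)
$s{\left(Q,x \right)} = - \frac{40}{3} - \frac{5 x}{3}$ ($s{\left(Q,x \right)} = - \frac{\left(x + 8\right) 5}{3} = - \frac{\left(8 + x\right) 5}{3} = - \frac{40 + 5 x}{3} = - \frac{40}{3} - \frac{5 x}{3}$)
$M = - \frac{1}{25103}$ ($M = \frac{1}{-25423 - -320} = \frac{1}{-25423 + \left(- \frac{40}{3} + \frac{1000}{3}\right)} = \frac{1}{-25423 + 320} = \frac{1}{-25103} = - \frac{1}{25103} \approx -3.9836 \cdot 10^{-5}$)
$M + P = - \frac{1}{25103} + 30258 = \frac{759566573}{25103}$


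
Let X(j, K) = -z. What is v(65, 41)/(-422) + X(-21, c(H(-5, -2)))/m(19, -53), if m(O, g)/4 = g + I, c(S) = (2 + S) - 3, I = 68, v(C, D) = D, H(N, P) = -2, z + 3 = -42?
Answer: 551/844 ≈ 0.65284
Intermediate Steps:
z = -45 (z = -3 - 42 = -45)
c(S) = -1 + S
m(O, g) = 272 + 4*g (m(O, g) = 4*(g + 68) = 4*(68 + g) = 272 + 4*g)
X(j, K) = 45 (X(j, K) = -1*(-45) = 45)
v(65, 41)/(-422) + X(-21, c(H(-5, -2)))/m(19, -53) = 41/(-422) + 45/(272 + 4*(-53)) = 41*(-1/422) + 45/(272 - 212) = -41/422 + 45/60 = -41/422 + 45*(1/60) = -41/422 + ¾ = 551/844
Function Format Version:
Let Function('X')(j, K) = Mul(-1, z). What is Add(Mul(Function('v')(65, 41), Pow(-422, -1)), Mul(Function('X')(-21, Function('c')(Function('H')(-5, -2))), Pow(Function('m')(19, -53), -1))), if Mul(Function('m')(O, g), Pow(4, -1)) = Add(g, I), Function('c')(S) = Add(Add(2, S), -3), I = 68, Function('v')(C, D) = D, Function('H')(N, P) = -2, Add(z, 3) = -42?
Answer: Rational(551, 844) ≈ 0.65284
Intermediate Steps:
z = -45 (z = Add(-3, -42) = -45)
Function('c')(S) = Add(-1, S)
Function('m')(O, g) = Add(272, Mul(4, g)) (Function('m')(O, g) = Mul(4, Add(g, 68)) = Mul(4, Add(68, g)) = Add(272, Mul(4, g)))
Function('X')(j, K) = 45 (Function('X')(j, K) = Mul(-1, -45) = 45)
Add(Mul(Function('v')(65, 41), Pow(-422, -1)), Mul(Function('X')(-21, Function('c')(Function('H')(-5, -2))), Pow(Function('m')(19, -53), -1))) = Add(Mul(41, Pow(-422, -1)), Mul(45, Pow(Add(272, Mul(4, -53)), -1))) = Add(Mul(41, Rational(-1, 422)), Mul(45, Pow(Add(272, -212), -1))) = Add(Rational(-41, 422), Mul(45, Pow(60, -1))) = Add(Rational(-41, 422), Mul(45, Rational(1, 60))) = Add(Rational(-41, 422), Rational(3, 4)) = Rational(551, 844)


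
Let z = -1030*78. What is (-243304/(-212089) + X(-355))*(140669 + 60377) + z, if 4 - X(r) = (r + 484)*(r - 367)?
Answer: 3971573699411072/212089 ≈ 1.8726e+10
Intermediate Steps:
X(r) = 4 - (-367 + r)*(484 + r) (X(r) = 4 - (r + 484)*(r - 367) = 4 - (484 + r)*(-367 + r) = 4 - (-367 + r)*(484 + r))
z = -80340
(-243304/(-212089) + X(-355))*(140669 + 60377) + z = (-243304/(-212089) + (177632 - 1*(-355)² - 117*(-355)))*(140669 + 60377) - 80340 = (-243304*(-1/212089) + (177632 - 1*126025 + 41535))*201046 - 80340 = (243304/212089 + (177632 - 126025 + 41535))*201046 - 80340 = (243304/212089 + 93142)*201046 - 80340 = (19754636942/212089)*201046 - 80340 = 3971590738641332/212089 - 80340 = 3971573699411072/212089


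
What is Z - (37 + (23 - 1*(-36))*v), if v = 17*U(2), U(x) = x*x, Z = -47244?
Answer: -51293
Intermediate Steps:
U(x) = x²
v = 68 (v = 17*2² = 17*4 = 68)
Z - (37 + (23 - 1*(-36))*v) = -47244 - (37 + (23 - 1*(-36))*68) = -47244 - (37 + (23 + 36)*68) = -47244 - (37 + 59*68) = -47244 - (37 + 4012) = -47244 - 1*4049 = -47244 - 4049 = -51293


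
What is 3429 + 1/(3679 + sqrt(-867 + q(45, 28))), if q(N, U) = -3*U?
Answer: 46414920247/13535992 - I*sqrt(951)/13535992 ≈ 3429.0 - 2.2782e-6*I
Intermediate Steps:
3429 + 1/(3679 + sqrt(-867 + q(45, 28))) = 3429 + 1/(3679 + sqrt(-867 - 3*28)) = 3429 + 1/(3679 + sqrt(-867 - 84)) = 3429 + 1/(3679 + sqrt(-951)) = 3429 + 1/(3679 + I*sqrt(951))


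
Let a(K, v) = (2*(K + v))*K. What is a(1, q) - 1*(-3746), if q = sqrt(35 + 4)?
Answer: 3748 + 2*sqrt(39) ≈ 3760.5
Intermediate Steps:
q = sqrt(39) ≈ 6.2450
a(K, v) = K*(2*K + 2*v) (a(K, v) = (2*K + 2*v)*K = K*(2*K + 2*v))
a(1, q) - 1*(-3746) = 2*1*(1 + sqrt(39)) - 1*(-3746) = (2 + 2*sqrt(39)) + 3746 = 3748 + 2*sqrt(39)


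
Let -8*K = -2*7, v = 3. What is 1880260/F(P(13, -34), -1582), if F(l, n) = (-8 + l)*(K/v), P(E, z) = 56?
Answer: 470065/7 ≈ 67152.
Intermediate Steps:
K = 7/4 (K = -(-1)*7/4 = -⅛*(-14) = 7/4 ≈ 1.7500)
F(l, n) = -14/3 + 7*l/12 (F(l, n) = (-8 + l)*((7/4)/3) = (-8 + l)*((7/4)*(⅓)) = (-8 + l)*(7/12) = -14/3 + 7*l/12)
1880260/F(P(13, -34), -1582) = 1880260/(-14/3 + (7/12)*56) = 1880260/(-14/3 + 98/3) = 1880260/28 = 1880260*(1/28) = 470065/7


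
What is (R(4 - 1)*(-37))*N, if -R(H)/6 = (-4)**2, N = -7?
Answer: -24864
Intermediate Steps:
R(H) = -96 (R(H) = -6*(-4)**2 = -6*16 = -96)
(R(4 - 1)*(-37))*N = -96*(-37)*(-7) = 3552*(-7) = -24864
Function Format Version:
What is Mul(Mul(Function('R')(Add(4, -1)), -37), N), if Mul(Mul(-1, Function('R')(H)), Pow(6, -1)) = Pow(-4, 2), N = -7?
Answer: -24864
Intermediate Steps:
Function('R')(H) = -96 (Function('R')(H) = Mul(-6, Pow(-4, 2)) = Mul(-6, 16) = -96)
Mul(Mul(Function('R')(Add(4, -1)), -37), N) = Mul(Mul(-96, -37), -7) = Mul(3552, -7) = -24864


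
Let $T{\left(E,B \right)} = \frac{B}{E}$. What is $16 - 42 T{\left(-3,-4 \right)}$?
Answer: $-40$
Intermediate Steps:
$16 - 42 T{\left(-3,-4 \right)} = 16 - 42 \left(- \frac{4}{-3}\right) = 16 - 42 \left(\left(-4\right) \left(- \frac{1}{3}\right)\right) = 16 - 56 = -40$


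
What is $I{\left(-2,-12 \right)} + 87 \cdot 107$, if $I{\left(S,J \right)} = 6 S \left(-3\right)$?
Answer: $9345$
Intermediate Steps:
$I{\left(S,J \right)} = - 18 S$
$I{\left(-2,-12 \right)} + 87 \cdot 107 = \left(-18\right) \left(-2\right) + 87 \cdot 107 = 36 + 9309 = 9345$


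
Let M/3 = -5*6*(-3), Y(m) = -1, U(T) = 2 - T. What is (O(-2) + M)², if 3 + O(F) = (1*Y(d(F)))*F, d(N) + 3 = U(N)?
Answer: 72361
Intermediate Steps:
d(N) = -1 - N (d(N) = -3 + (2 - N) = -1 - N)
O(F) = -3 - F (O(F) = -3 + (1*(-1))*F = -3 - F)
M = 270 (M = 3*(-5*6*(-3)) = 3*(-30*(-3)) = 3*90 = 270)
(O(-2) + M)² = ((-3 - 1*(-2)) + 270)² = ((-3 + 2) + 270)² = (-1 + 270)² = 269² = 72361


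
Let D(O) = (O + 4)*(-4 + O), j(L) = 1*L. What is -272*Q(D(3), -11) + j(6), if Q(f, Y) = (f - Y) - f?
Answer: -2986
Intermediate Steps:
j(L) = L
D(O) = (-4 + O)*(4 + O) (D(O) = (4 + O)*(-4 + O) = (-4 + O)*(4 + O))
Q(f, Y) = -Y
-272*Q(D(3), -11) + j(6) = -(-272)*(-11) + 6 = -272*11 + 6 = -2992 + 6 = -2986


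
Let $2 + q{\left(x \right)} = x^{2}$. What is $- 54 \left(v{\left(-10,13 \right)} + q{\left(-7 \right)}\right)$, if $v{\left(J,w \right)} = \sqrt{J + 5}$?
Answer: $-2538 - 54 i \sqrt{5} \approx -2538.0 - 120.75 i$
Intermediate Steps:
$q{\left(x \right)} = -2 + x^{2}$
$v{\left(J,w \right)} = \sqrt{5 + J}$
$- 54 \left(v{\left(-10,13 \right)} + q{\left(-7 \right)}\right) = - 54 \left(\sqrt{5 - 10} - \left(2 - \left(-7\right)^{2}\right)\right) = - 54 \left(\sqrt{-5} + \left(-2 + 49\right)\right) = - 54 \left(i \sqrt{5} + 47\right) = - 54 \left(47 + i \sqrt{5}\right) = -2538 - 54 i \sqrt{5}$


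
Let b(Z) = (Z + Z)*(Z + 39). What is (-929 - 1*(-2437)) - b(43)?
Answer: -5544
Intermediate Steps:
b(Z) = 2*Z*(39 + Z) (b(Z) = (2*Z)*(39 + Z) = 2*Z*(39 + Z))
(-929 - 1*(-2437)) - b(43) = (-929 - 1*(-2437)) - 2*43*(39 + 43) = (-929 + 2437) - 2*43*82 = 1508 - 1*7052 = 1508 - 7052 = -5544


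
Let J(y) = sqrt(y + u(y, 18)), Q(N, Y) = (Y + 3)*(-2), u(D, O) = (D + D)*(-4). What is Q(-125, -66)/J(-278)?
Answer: 9*sqrt(1946)/139 ≈ 2.8563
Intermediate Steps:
u(D, O) = -8*D (u(D, O) = (2*D)*(-4) = -8*D)
Q(N, Y) = -6 - 2*Y (Q(N, Y) = (3 + Y)*(-2) = -6 - 2*Y)
J(y) = sqrt(7)*sqrt(-y) (J(y) = sqrt(y - 8*y) = sqrt(-7*y) = sqrt(7)*sqrt(-y))
Q(-125, -66)/J(-278) = (-6 - 2*(-66))/((sqrt(7)*sqrt(-1*(-278)))) = (-6 + 132)/((sqrt(7)*sqrt(278))) = 126/(sqrt(1946)) = 126*(sqrt(1946)/1946) = 9*sqrt(1946)/139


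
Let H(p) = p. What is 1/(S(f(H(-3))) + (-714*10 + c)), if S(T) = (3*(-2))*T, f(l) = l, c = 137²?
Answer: 1/11647 ≈ 8.5859e-5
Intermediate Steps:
c = 18769
S(T) = -6*T
1/(S(f(H(-3))) + (-714*10 + c)) = 1/(-6*(-3) + (-714*10 + 18769)) = 1/(18 + (-7140 + 18769)) = 1/(18 + 11629) = 1/11647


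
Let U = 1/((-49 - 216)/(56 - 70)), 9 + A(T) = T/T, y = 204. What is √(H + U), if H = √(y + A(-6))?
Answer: 14*√5035/265 ≈ 3.7487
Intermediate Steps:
A(T) = -8 (A(T) = -9 + T/T = -9 + 1 = -8)
H = 14 (H = √(204 - 8) = √196 = 14)
U = 14/265 (U = 1/(-265/(-14)) = 1/(-265*(-1/14)) = 1/(265/14) = 14/265 ≈ 0.052830)
√(H + U) = √(14 + 14/265) = √(3724/265) = 14*√5035/265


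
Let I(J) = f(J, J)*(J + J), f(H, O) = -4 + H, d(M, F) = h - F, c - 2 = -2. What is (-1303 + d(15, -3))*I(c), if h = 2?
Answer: 0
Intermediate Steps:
c = 0 (c = 2 - 2 = 0)
d(M, F) = 2 - F
I(J) = 2*J*(-4 + J) (I(J) = (-4 + J)*(J + J) = (-4 + J)*(2*J) = 2*J*(-4 + J))
(-1303 + d(15, -3))*I(c) = (-1303 + (2 - 1*(-3)))*(2*0*(-4 + 0)) = (-1303 + (2 + 3))*(2*0*(-4)) = (-1303 + 5)*0 = -1298*0 = 0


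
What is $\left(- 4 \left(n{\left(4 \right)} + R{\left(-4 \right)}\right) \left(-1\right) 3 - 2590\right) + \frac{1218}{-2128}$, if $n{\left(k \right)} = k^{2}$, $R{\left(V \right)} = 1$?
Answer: $- \frac{362759}{152} \approx -2386.6$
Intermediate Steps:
$\left(- 4 \left(n{\left(4 \right)} + R{\left(-4 \right)}\right) \left(-1\right) 3 - 2590\right) + \frac{1218}{-2128} = \left(- 4 \left(4^{2} + 1\right) \left(-1\right) 3 - 2590\right) + \frac{1218}{-2128} = \left(- 4 \left(16 + 1\right) \left(-1\right) 3 - 2590\right) + 1218 \left(- \frac{1}{2128}\right) = \left(\left(-4\right) 17 \left(-1\right) 3 - 2590\right) - \frac{87}{152} = \left(\left(-68\right) \left(-1\right) 3 - 2590\right) - \frac{87}{152} = \left(68 \cdot 3 - 2590\right) - \frac{87}{152} = \left(204 - 2590\right) - \frac{87}{152} = -2386 - \frac{87}{152} = - \frac{362759}{152}$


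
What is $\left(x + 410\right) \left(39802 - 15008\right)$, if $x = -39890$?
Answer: $-978867120$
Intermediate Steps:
$\left(x + 410\right) \left(39802 - 15008\right) = \left(-39890 + 410\right) \left(39802 - 15008\right) = \left(-39480\right) 24794 = -978867120$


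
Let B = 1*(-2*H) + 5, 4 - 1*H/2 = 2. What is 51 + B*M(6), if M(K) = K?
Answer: 33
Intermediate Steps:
H = 4 (H = 8 - 2*2 = 8 - 4 = 4)
B = -3 (B = 1*(-2*4) + 5 = 1*(-8) + 5 = -8 + 5 = -3)
51 + B*M(6) = 51 - 3*6 = 51 - 18 = 33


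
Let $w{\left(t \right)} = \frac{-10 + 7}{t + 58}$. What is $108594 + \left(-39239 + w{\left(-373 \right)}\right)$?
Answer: $\frac{7282276}{105} \approx 69355.0$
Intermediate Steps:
$w{\left(t \right)} = - \frac{3}{58 + t}$
$108594 + \left(-39239 + w{\left(-373 \right)}\right) = 108594 - \left(39239 + \frac{3}{58 - 373}\right) = 108594 - \left(39239 + \frac{3}{-315}\right) = 108594 - \frac{4120094}{105} = \frac{7282276}{105}$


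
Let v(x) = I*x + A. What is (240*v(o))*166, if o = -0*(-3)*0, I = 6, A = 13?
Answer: 517920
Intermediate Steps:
o = 0 (o = -0*0 = -1*0 = 0)
v(x) = 13 + 6*x (v(x) = 6*x + 13 = 13 + 6*x)
(240*v(o))*166 = (240*(13 + 6*0))*166 = (240*(13 + 0))*166 = (240*13)*166 = 3120*166 = 517920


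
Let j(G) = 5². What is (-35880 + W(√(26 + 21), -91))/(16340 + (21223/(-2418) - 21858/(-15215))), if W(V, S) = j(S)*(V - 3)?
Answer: -1322779775850/600876420499 + 919746750*√47/600876420499 ≈ -2.1909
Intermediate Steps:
j(G) = 25
W(V, S) = -75 + 25*V (W(V, S) = 25*(V - 3) = 25*(-3 + V) = -75 + 25*V)
(-35880 + W(√(26 + 21), -91))/(16340 + (21223/(-2418) - 21858/(-15215))) = (-35880 + (-75 + 25*√(26 + 21)))/(16340 + (21223/(-2418) - 21858/(-15215))) = (-35880 + (-75 + 25*√47))/(16340 + (21223*(-1/2418) - 21858*(-1/15215))) = (-35955 + 25*√47)/(16340 + (-21223/2418 + 21858/15215)) = (-35955 + 25*√47)/(16340 - 270055301/36789870) = (-35955 + 25*√47)/(600876420499/36789870) = (-35955 + 25*√47)*(36789870/600876420499) = -1322779775850/600876420499 + 919746750*√47/600876420499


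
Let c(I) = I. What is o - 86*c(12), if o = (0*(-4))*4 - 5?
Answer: -1037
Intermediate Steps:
o = -5 (o = 0*4 - 5 = 0 - 5 = -5)
o - 86*c(12) = -5 - 86*12 = -5 - 1032 = -1037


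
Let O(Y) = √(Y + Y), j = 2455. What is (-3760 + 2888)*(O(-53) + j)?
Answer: -2140760 - 872*I*√106 ≈ -2.1408e+6 - 8977.8*I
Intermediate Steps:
O(Y) = √2*√Y (O(Y) = √(2*Y) = √2*√Y)
(-3760 + 2888)*(O(-53) + j) = (-3760 + 2888)*(√2*√(-53) + 2455) = -872*(√2*(I*√53) + 2455) = -872*(I*√106 + 2455) = -872*(2455 + I*√106) = -2140760 - 872*I*√106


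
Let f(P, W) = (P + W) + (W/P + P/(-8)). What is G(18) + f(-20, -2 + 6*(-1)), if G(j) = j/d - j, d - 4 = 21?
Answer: -2119/50 ≈ -42.380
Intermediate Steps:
d = 25 (d = 4 + 21 = 25)
f(P, W) = W + 7*P/8 + W/P (f(P, W) = (P + W) + (W/P + P*(-⅛)) = (P + W) + (W/P - P/8) = (P + W) + (-P/8 + W/P) = W + 7*P/8 + W/P)
G(j) = -24*j/25 (G(j) = j/25 - j = -24*j/25)
G(18) + f(-20, -2 + 6*(-1)) = -24/25*18 + ((-2 + 6*(-1)) + (7/8)*(-20) + (-2 + 6*(-1))/(-20)) = -432/25 + ((-2 - 6) - 35/2 + (-2 - 6)*(-1/20)) = -432/25 + (-8 - 35/2 - 8*(-1/20)) = -432/25 + (-8 - 35/2 + ⅖) = -432/25 - 251/10 = -2119/50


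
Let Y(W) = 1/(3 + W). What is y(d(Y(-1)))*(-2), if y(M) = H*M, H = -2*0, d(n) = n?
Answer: 0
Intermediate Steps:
H = 0
y(M) = 0 (y(M) = 0*M = 0)
y(d(Y(-1)))*(-2) = 0*(-2) = 0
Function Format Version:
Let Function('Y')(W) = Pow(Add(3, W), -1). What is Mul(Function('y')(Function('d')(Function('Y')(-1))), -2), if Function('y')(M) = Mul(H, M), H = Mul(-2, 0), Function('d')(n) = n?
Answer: 0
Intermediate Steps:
H = 0
Function('y')(M) = 0 (Function('y')(M) = Mul(0, M) = 0)
Mul(Function('y')(Function('d')(Function('Y')(-1))), -2) = Mul(0, -2) = 0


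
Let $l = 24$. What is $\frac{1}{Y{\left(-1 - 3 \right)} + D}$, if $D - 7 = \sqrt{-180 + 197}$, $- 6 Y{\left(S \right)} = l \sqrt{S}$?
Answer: $\frac{1}{7 + \sqrt{17} - 8 i} \approx 0.059253 + 0.042616 i$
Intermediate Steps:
$Y{\left(S \right)} = - 4 \sqrt{S}$ ($Y{\left(S \right)} = - \frac{24 \sqrt{S}}{6} = - 4 \sqrt{S}$)
$D = 7 + \sqrt{17}$ ($D = 7 + \sqrt{-180 + 197} = 7 + \sqrt{17} \approx 11.123$)
$\frac{1}{Y{\left(-1 - 3 \right)} + D} = \frac{1}{- 4 \sqrt{-1 - 3} + \left(7 + \sqrt{17}\right)} = \frac{1}{- 4 \sqrt{-4} + \left(7 + \sqrt{17}\right)} = \frac{1}{- 4 \cdot 2 i + \left(7 + \sqrt{17}\right)} = \frac{1}{- 8 i + \left(7 + \sqrt{17}\right)} = \frac{1}{7 + \sqrt{17} - 8 i}$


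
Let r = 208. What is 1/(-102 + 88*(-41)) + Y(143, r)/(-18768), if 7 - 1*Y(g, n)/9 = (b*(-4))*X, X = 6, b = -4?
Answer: 492157/11604880 ≈ 0.042409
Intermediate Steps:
Y(g, n) = -801 (Y(g, n) = 63 - 9*(-4*(-4))*6 = 63 - 144*6 = 63 - 9*96 = 63 - 864 = -801)
1/(-102 + 88*(-41)) + Y(143, r)/(-18768) = 1/(-102 + 88*(-41)) - 801/(-18768) = 1/(-102 - 3608) - 801*(-1/18768) = 1/(-3710) + 267/6256 = -1/3710 + 267/6256 = 492157/11604880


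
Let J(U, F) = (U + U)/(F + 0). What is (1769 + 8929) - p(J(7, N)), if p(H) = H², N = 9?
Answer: 866342/81 ≈ 10696.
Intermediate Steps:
J(U, F) = 2*U/F (J(U, F) = (2*U)/F = 2*U/F)
(1769 + 8929) - p(J(7, N)) = (1769 + 8929) - (2*7/9)² = 10698 - (2*7*(⅑))² = 10698 - (14/9)² = 10698 - 1*196/81 = 10698 - 196/81 = 866342/81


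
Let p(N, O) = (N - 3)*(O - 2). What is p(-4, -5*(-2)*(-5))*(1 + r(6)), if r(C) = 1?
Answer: 728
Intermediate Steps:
p(N, O) = (-3 + N)*(-2 + O)
p(-4, -5*(-2)*(-5))*(1 + r(6)) = (6 - 3*(-5*(-2))*(-5) - 2*(-4) - 4*(-5*(-2))*(-5))*(1 + 1) = (6 - 30*(-5) + 8 - 40*(-5))*2 = (6 - 3*(-50) + 8 - 4*(-50))*2 = (6 + 150 + 8 + 200)*2 = 364*2 = 728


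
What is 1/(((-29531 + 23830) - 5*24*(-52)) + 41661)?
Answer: 1/42200 ≈ 2.3697e-5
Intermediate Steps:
1/(((-29531 + 23830) - 5*24*(-52)) + 41661) = 1/((-5701 - 120*(-52)) + 41661) = 1/((-5701 + 6240) + 41661) = 1/(539 + 41661) = 1/42200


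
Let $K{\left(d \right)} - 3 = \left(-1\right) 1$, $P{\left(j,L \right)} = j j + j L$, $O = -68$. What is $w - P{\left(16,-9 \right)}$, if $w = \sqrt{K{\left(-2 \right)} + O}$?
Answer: $-112 + i \sqrt{66} \approx -112.0 + 8.124 i$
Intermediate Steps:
$P{\left(j,L \right)} = j^{2} + L j$
$K{\left(d \right)} = 2$ ($K{\left(d \right)} = 3 - 1 = 2$)
$w = i \sqrt{66}$ ($w = \sqrt{2 - 68} = \sqrt{-66} = i \sqrt{66} \approx 8.124 i$)
$w - P{\left(16,-9 \right)} = i \sqrt{66} - 16 \left(-9 + 16\right) = i \sqrt{66} - 16 \cdot 7 = i \sqrt{66} - 112 = -112 + i \sqrt{66}$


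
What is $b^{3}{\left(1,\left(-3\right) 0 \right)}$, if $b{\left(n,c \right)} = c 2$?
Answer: $0$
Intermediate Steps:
$b{\left(n,c \right)} = 2 c$
$b^{3}{\left(1,\left(-3\right) 0 \right)} = \left(2 \left(\left(-3\right) 0\right)\right)^{3} = \left(2 \cdot 0\right)^{3} = 0^{3} = 0$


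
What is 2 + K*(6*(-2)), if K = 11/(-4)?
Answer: 35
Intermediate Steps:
K = -11/4 (K = 11*(-1/4) = -11/4 ≈ -2.7500)
2 + K*(6*(-2)) = 2 - 33*(-2)/2 = 2 - 11/4*(-12) = 2 + 33 = 35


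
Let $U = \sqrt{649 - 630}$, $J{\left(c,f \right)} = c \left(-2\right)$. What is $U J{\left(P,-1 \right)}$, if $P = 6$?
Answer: $- 12 \sqrt{19} \approx -52.307$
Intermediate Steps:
$J{\left(c,f \right)} = - 2 c$
$U = \sqrt{19} \approx 4.3589$
$U J{\left(P,-1 \right)} = \sqrt{19} \left(\left(-2\right) 6\right) = \sqrt{19} \left(-12\right) = - 12 \sqrt{19}$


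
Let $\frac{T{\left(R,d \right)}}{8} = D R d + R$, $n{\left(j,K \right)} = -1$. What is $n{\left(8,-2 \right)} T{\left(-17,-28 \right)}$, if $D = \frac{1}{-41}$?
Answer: $\frac{9384}{41} \approx 228.88$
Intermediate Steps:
$D = - \frac{1}{41} \approx -0.02439$
$T{\left(R,d \right)} = 8 R - \frac{8 R d}{41}$ ($T{\left(R,d \right)} = 8 \left(- \frac{R}{41} d + R\right) = 8 \left(- \frac{R d}{41} + R\right) = 8 \left(R - \frac{R d}{41}\right) = 8 R - \frac{8 R d}{41}$)
$n{\left(8,-2 \right)} T{\left(-17,-28 \right)} = - \frac{8 \left(-17\right) \left(41 - -28\right)}{41} = - \frac{8 \left(-17\right) \left(41 + 28\right)}{41} = - \frac{8 \left(-17\right) 69}{41} = \left(-1\right) \left(- \frac{9384}{41}\right) = \frac{9384}{41}$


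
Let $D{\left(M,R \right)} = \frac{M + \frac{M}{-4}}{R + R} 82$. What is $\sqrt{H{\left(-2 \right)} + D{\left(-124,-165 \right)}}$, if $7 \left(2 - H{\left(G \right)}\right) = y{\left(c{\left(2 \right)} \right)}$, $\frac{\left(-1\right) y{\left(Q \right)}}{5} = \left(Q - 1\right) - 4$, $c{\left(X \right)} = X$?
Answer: $\frac{\sqrt{3404170}}{385} \approx 4.7923$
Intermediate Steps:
$y{\left(Q \right)} = 25 - 5 Q$ ($y{\left(Q \right)} = - 5 \left(\left(Q - 1\right) - 4\right) = - 5 \left(\left(-1 + Q\right) - 4\right) = - 5 \left(-5 + Q\right) = 25 - 5 Q$)
$H{\left(G \right)} = - \frac{1}{7}$ ($H{\left(G \right)} = 2 - \frac{25 - 10}{7} = 2 - \frac{15}{7} = - \frac{1}{7}$)
$D{\left(M,R \right)} = \frac{123 M}{4 R}$ ($D{\left(M,R \right)} = \frac{M + M \left(- \frac{1}{4}\right)}{2 R} 82 = \left(M - \frac{M}{4}\right) \frac{1}{2 R} 82 = \frac{3 M}{4} \frac{1}{2 R} 82 = \frac{3 M}{8 R} 82 = \frac{123 M}{4 R}$)
$\sqrt{H{\left(-2 \right)} + D{\left(-124,-165 \right)}} = \sqrt{- \frac{1}{7} + \frac{123}{4} \left(-124\right) \frac{1}{-165}} = \sqrt{- \frac{1}{7} + \frac{123}{4} \left(-124\right) \left(- \frac{1}{165}\right)} = \sqrt{- \frac{1}{7} + \frac{1271}{55}} = \sqrt{\frac{8842}{385}} = \frac{\sqrt{3404170}}{385}$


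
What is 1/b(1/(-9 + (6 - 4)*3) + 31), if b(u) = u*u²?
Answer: 27/778688 ≈ 3.4674e-5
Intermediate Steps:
b(u) = u³
1/b(1/(-9 + (6 - 4)*3) + 31) = 1/((1/(-9 + (6 - 4)*3) + 31)³) = 1/((1/(-9 + 2*3) + 31)³) = 1/((1/(-9 + 6) + 31)³) = 1/((1/(-3) + 31)³) = 1/((-⅓ + 31)³) = 1/((92/3)³) = 1/(778688/27) = 27/778688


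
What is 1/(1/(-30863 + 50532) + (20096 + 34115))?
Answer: 19669/1066276160 ≈ 1.8446e-5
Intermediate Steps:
1/(1/(-30863 + 50532) + (20096 + 34115)) = 1/(1/19669 + 54211) = 1/(1066276160/19669) = 19669/1066276160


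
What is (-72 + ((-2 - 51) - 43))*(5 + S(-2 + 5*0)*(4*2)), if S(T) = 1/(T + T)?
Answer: -504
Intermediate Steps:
S(T) = 1/(2*T)
(-72 + ((-2 - 51) - 43))*(5 + S(-2 + 5*0)*(4*2)) = (-72 + ((-2 - 51) - 43))*(5 + (1/(2*(-2 + 5*0)))*(4*2)) = (-72 + (-53 - 43))*(5 + (1/(2*(-2 + 0)))*8) = (-72 - 96)*(5 + ((½)/(-2))*8) = -168*(5 + ((½)*(-½))*8) = -168*(5 - ¼*8) = -168*(5 - 2) = -168*3 = -504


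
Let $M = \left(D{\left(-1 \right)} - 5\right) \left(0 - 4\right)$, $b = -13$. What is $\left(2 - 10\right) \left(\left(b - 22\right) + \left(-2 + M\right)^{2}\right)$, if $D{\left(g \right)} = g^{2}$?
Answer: $-1288$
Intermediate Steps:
$M = 16$ ($M = \left(\left(-1\right)^{2} - 5\right) \left(0 - 4\right) = \left(1 - 5\right) \left(-4\right) = \left(-4\right) \left(-4\right) = 16$)
$\left(2 - 10\right) \left(\left(b - 22\right) + \left(-2 + M\right)^{2}\right) = \left(2 - 10\right) \left(\left(-13 - 22\right) + \left(-2 + 16\right)^{2}\right) = \left(2 - 10\right) \left(\left(-13 - 22\right) + 14^{2}\right) = - 8 \left(-35 + 196\right) = \left(-8\right) 161 = -1288$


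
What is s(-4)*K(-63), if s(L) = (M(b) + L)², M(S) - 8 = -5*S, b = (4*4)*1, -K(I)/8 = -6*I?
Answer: -17466624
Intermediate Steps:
K(I) = 48*I (K(I) = -(-48)*I = 48*I)
b = 16 (b = 16*1 = 16)
M(S) = 8 - 5*S
s(L) = (-72 + L)² (s(L) = ((8 - 5*16) + L)² = ((8 - 80) + L)² = (-72 + L)²)
s(-4)*K(-63) = (-72 - 4)²*(48*(-63)) = (-76)²*(-3024) = 5776*(-3024) = -17466624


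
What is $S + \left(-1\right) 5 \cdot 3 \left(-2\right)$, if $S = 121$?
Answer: $151$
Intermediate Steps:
$S + \left(-1\right) 5 \cdot 3 \left(-2\right) = 121 + \left(-1\right) 5 \cdot 3 \left(-2\right) = 121 + \left(-5\right) 3 \left(-2\right) = 121 - -30 = 121 + 30 = 151$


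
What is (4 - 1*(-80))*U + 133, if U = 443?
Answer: 37345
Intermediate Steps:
(4 - 1*(-80))*U + 133 = (4 - 1*(-80))*443 + 133 = (4 + 80)*443 + 133 = 84*443 + 133 = 37212 + 133 = 37345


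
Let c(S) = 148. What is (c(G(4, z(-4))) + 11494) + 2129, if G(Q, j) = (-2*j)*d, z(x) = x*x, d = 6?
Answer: 13771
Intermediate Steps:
z(x) = x²
G(Q, j) = -12*j (G(Q, j) = -2*j*6 = -12*j)
(c(G(4, z(-4))) + 11494) + 2129 = (148 + 11494) + 2129 = 11642 + 2129 = 13771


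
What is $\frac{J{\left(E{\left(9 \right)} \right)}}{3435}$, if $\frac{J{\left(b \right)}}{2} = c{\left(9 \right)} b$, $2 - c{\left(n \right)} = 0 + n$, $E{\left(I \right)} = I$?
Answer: $- \frac{42}{1145} \approx -0.036681$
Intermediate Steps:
$c{\left(n \right)} = 2 - n$ ($c{\left(n \right)} = 2 - \left(0 + n\right) = 2 - n$)
$J{\left(b \right)} = - 14 b$ ($J{\left(b \right)} = 2 \left(2 - 9\right) b = 2 \left(- 7 b\right) = - 14 b$)
$\frac{J{\left(E{\left(9 \right)} \right)}}{3435} = \frac{\left(-14\right) 9}{3435} = \left(-126\right) \frac{1}{3435} = - \frac{42}{1145}$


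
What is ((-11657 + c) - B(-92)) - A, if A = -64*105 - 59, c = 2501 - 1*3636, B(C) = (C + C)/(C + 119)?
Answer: -162167/27 ≈ -6006.2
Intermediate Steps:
B(C) = 2*C/(119 + C) (B(C) = (2*C)/(119 + C) = 2*C/(119 + C))
c = -1135 (c = 2501 - 3636 = -1135)
A = -6779 (A = -6720 - 59 = -6779)
((-11657 + c) - B(-92)) - A = ((-11657 - 1135) - 2*(-92)/(119 - 92)) - 1*(-6779) = (-12792 - 2*(-92)/27) + 6779 = (-12792 - 1*(-184/27)) + 6779 = (-12792 + 184/27) + 6779 = -345200/27 + 6779 = -162167/27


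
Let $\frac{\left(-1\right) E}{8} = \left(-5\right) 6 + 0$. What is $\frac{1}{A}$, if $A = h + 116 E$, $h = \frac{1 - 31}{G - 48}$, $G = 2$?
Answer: $\frac{23}{640335} \approx 3.5919 \cdot 10^{-5}$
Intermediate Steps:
$h = \frac{15}{23}$ ($h = \frac{1 - 31}{2 - 48} = - \frac{30}{-46} = \left(-30\right) \left(- \frac{1}{46}\right) = \frac{15}{23} \approx 0.65217$)
$E = 240$ ($E = - 8 \left(\left(-5\right) 6 + 0\right) = - 8 \left(-30 + 0\right) = \left(-8\right) \left(-30\right) = 240$)
$A = \frac{640335}{23}$ ($A = \frac{15}{23} + 116 \cdot 240 = \frac{15}{23} + 27840 = \frac{640335}{23} \approx 27841.0$)
$\frac{1}{A} = \frac{1}{\frac{640335}{23}} = \frac{23}{640335}$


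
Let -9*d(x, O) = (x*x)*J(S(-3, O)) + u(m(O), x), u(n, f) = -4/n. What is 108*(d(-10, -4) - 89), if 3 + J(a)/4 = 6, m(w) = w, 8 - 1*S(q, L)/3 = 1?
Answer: -24024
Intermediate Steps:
S(q, L) = 21 (S(q, L) = 24 - 3*1 = 24 - 3 = 21)
J(a) = 12 (J(a) = -12 + 4*6 = -12 + 24 = 12)
d(x, O) = -4*x²/3 + 4/(9*O) (d(x, O) = -((x*x)*12 - 4/O)/9 = -(x²*12 - 4/O)/9 = -(12*x² - 4/O)/9 = -(-4/O + 12*x²)/9 = -4*x²/3 + 4/(9*O))
108*(d(-10, -4) - 89) = 108*((4/9)*(1 - 3*(-4)*(-10)²)/(-4) - 89) = 108*((4/9)*(-¼)*(1 - 3*(-4)*100) - 89) = 108*((4/9)*(-¼)*(1 + 1200) - 89) = 108*((4/9)*(-¼)*1201 - 89) = 108*(-1201/9 - 89) = 108*(-2002/9) = -24024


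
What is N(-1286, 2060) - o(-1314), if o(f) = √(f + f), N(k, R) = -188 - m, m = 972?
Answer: -1160 - 6*I*√73 ≈ -1160.0 - 51.264*I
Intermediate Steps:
N(k, R) = -1160 (N(k, R) = -188 - 1*972 = -188 - 972 = -1160)
o(f) = √2*√f (o(f) = √(2*f) = √2*√f)
N(-1286, 2060) - o(-1314) = -1160 - √2*√(-1314) = -1160 - √2*3*I*√146 = -1160 - 6*I*√73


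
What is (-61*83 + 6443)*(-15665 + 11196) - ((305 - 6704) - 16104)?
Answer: -6144717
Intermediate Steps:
(-61*83 + 6443)*(-15665 + 11196) - ((305 - 6704) - 16104) = (-5063 + 6443)*(-4469) - (-6399 - 16104) = 1380*(-4469) - 1*(-22503) = -6167220 + 22503 = -6144717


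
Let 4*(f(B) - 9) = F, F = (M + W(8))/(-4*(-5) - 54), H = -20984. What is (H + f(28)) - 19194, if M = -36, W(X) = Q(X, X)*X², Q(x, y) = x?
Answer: -80345/2 ≈ -40173.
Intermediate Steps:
W(X) = X³ (W(X) = X*X² = X³)
F = -14 (F = (-36 + 8³)/(-4*(-5) - 54) = (-36 + 512)/(20 - 54) = 476/(-34) = 476*(-1/34) = -14)
f(B) = 11/2 (f(B) = 9 + (¼)*(-14) = 9 - 7/2 = 11/2)
(H + f(28)) - 19194 = (-20984 + 11/2) - 19194 = -41957/2 - 19194 = -80345/2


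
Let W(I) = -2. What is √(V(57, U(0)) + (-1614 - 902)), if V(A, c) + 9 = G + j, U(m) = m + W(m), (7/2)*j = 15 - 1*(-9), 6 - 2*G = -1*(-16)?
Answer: I*√123634/7 ≈ 50.231*I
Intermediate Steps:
G = -5 (G = 3 - (-1)*(-16)/2 = 3 - ½*16 = 3 - 8 = -5)
j = 48/7 (j = 2*(15 - 1*(-9))/7 = 2*(15 + 9)/7 = (2/7)*24 = 48/7 ≈ 6.8571)
U(m) = -2 + m (U(m) = m - 2 = -2 + m)
V(A, c) = -50/7 (V(A, c) = -9 + (-5 + 48/7) = -9 + 13/7 = -50/7)
√(V(57, U(0)) + (-1614 - 902)) = √(-50/7 + (-1614 - 902)) = √(-50/7 - 2516) = √(-17662/7) = I*√123634/7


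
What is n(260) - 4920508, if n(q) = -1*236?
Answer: -4920744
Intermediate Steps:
n(q) = -236
n(260) - 4920508 = -236 - 4920508 = -4920744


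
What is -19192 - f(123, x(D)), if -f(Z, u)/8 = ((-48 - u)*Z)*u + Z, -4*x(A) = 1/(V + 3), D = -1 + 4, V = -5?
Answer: -193019/8 ≈ -24127.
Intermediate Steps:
D = 3
x(A) = ⅛ (x(A) = -1/(4*(-5 + 3)) = -¼/(-2) = -¼*(-½) = ⅛)
f(Z, u) = -8*Z - 8*Z*u*(-48 - u) (f(Z, u) = -8*(((-48 - u)*Z)*u + Z) = -8*((Z*(-48 - u))*u + Z) = -8*(Z*u*(-48 - u) + Z) = -8*(Z + Z*u*(-48 - u)) = -8*Z - 8*Z*u*(-48 - u))
-19192 - f(123, x(D)) = -19192 - 8*123*(-1 + (⅛)² + 48*(⅛)) = -19192 - 8*123*(-1 + 1/64 + 6) = -19192 - 8*123*321/64 = -19192 - 1*39483/8 = -19192 - 39483/8 = -193019/8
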